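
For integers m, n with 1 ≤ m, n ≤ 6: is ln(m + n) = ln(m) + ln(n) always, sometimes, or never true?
It holds at (m, n) = (2, 2) (both sides equal ln(4) ≈ 1.386), but fails at (m, n) = (5, 4) (LHS = ln(9) ≈ 2.197, RHS = ln(4) + ln(5) ≈ 2.996).

Answer: Sometimes true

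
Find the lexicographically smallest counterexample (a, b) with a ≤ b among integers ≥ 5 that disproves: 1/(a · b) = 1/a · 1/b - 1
(a, b) = (5, 5)

Substituting (5, 5) into the claim:
LHS = 1/(5 · 5) = 1/25
RHS = 1/5 · 1/5 - 1 = -24/25

Since LHS ≠ RHS, this pair disproves the claim, and no lexicographically smaller pair (a ≤ b, integers ≥ 5) does.

For instance (7, 9) is also a counterexample (LHS = 1/63, RHS = -62/63), but it's lexicographically larger.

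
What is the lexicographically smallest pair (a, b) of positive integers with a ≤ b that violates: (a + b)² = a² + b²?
Substituting (1, 1) into the claim:
LHS = (1 + 1)² = 4
RHS = 1² + 1² = 2

Since LHS ≠ RHS, this pair disproves the claim, and no lexicographically smaller pair (a ≤ b, positive integers) does.

For instance (4, 8) is also a counterexample (LHS = 144, RHS = 80), but it's lexicographically larger.

Answer: (a, b) = (1, 1)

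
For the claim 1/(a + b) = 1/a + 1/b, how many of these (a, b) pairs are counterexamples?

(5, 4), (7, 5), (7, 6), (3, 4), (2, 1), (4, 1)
Testing each pair:
(5, 4): LHS = 1/9, RHS = 9/20 → counterexample
(7, 5): LHS = 1/12, RHS = 12/35 → counterexample
(7, 6): LHS = 1/13, RHS = 13/42 → counterexample
(3, 4): LHS = 1/7, RHS = 7/12 → counterexample
(2, 1): LHS = 1/3, RHS = 3/2 → counterexample
(4, 1): LHS = 1/5, RHS = 5/4 → counterexample

That makes 6 counterexamples.

Answer: 6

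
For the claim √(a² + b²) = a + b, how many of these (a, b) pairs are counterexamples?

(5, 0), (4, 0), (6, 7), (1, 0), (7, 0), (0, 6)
Testing each pair:
(5, 0): LHS = 5, RHS = 5 → satisfies claim
(4, 0): LHS = 4, RHS = 4 → satisfies claim
(6, 7): LHS = √(85) ≈ 9.22, RHS = 13 → counterexample
(1, 0): LHS = 1, RHS = 1 → satisfies claim
(7, 0): LHS = 7, RHS = 7 → satisfies claim
(0, 6): LHS = 6, RHS = 6 → satisfies claim

That makes 1 counterexample.

Answer: 1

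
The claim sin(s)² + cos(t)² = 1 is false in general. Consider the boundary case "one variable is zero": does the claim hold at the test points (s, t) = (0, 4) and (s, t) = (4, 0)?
No, fails at both test points

At (0, 4): LHS = cos(4)² ≈ 0.4272 ≠ RHS = 1
At (4, 0): LHS = sin(4)² + 1 ≈ 1.573 ≠ RHS = 1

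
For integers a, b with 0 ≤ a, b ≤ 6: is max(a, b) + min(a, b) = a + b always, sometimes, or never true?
Always true

The identity holds for every pair in the range. For instance at (a, b) = (1, 2): both sides equal 3.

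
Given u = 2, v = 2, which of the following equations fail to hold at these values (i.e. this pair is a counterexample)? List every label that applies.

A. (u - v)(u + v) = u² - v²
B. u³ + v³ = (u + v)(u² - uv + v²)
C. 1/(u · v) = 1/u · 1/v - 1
Evaluating each claim at the given values:
A. LHS = 0, RHS = 0 → holds here (LHS = RHS)
B. LHS = 16, RHS = 16 → holds here (LHS = RHS)
C. LHS = 1/4, RHS = -3/4 → fails here (LHS ≠ RHS)

Answer: C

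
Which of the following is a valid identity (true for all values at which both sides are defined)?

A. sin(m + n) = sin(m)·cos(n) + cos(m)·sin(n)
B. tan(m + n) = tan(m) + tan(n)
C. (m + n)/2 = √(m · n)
A

A: holds — e.g. at (0, 1), both sides equal sin(1) ≈ 0.8415.
B: fails at (1, 5) — LHS = tan(6) ≈ -0.291, RHS = tan(5) + tan(1) ≈ -1.823.
C: fails at (4, 5) — LHS = 9/2, RHS = 2·√(5) ≈ 4.472.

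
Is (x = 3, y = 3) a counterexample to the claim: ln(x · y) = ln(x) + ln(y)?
Substituting x = 3, y = 3:
LHS = ln(3 · 3) = ln(9) ≈ 2.197
RHS = ln(3) + ln(3) = 2·ln(3) ≈ 2.197

The sides agree, so this pair does not disprove the claim.

Answer: No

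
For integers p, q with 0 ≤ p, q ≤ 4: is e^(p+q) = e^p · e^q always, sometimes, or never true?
Always true

The identity holds for every pair in the range. For instance at (p, q) = (2, 1): both sides equal e^3 ≈ 20.09.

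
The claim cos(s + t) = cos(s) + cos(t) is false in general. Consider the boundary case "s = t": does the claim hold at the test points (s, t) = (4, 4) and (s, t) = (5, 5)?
At (4, 4): LHS = cos(8) ≈ -0.1455 ≠ RHS = 2·cos(4) ≈ -1.307
At (5, 5): LHS = cos(10) ≈ -0.8391 ≠ RHS = 2·cos(5) ≈ 0.5673

Answer: No, fails at both test points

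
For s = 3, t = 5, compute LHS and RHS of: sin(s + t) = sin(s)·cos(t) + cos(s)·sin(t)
LHS = sin(3 + 5) = sin(8) ≈ 0.9894
RHS = sin(3)·cos(5) + cos(3)·sin(5) = sin(3)·cos(5) + sin(5)·cos(3) ≈ 0.9894

LHS = RHS: the two sides agree.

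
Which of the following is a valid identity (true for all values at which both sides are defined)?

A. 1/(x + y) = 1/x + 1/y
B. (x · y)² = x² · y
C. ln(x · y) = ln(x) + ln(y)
C

A: fails at (1, 1) — LHS = 1/2, RHS = 2.
B: fails at (4, 5) — LHS = 400, RHS = 80.
C: holds — e.g. at (2, 2), both sides equal ln(4) ≈ 1.386.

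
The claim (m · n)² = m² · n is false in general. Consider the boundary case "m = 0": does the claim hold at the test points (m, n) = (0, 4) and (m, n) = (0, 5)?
At (0, 4): LHS = 0, RHS = 0 → equal
At (0, 5): LHS = 0, RHS = 0 → equal

So the claim does hold at both of these boundary points, even though it is not an identity.

Answer: Yes, holds at both test points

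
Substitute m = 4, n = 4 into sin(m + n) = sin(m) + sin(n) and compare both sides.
LHS = sin(4 + 4) = sin(8) ≈ 0.9894
RHS = sin(4) + sin(4) = 2·sin(4) ≈ -1.514

LHS ≠ RHS (they differ by about 2.503), so the equation does not hold here.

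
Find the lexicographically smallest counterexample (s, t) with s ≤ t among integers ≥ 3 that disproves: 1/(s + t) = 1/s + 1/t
Substituting (3, 3) into the claim:
LHS = 1/(3 + 3) = 1/6
RHS = 1/3 + 1/3 = 2/3

Since LHS ≠ RHS, this pair disproves the claim, and no lexicographically smaller pair (s ≤ t, integers ≥ 3) does.

For instance (8, 8) is also a counterexample (LHS = 1/16, RHS = 1/4), but it's lexicographically larger.

Answer: (s, t) = (3, 3)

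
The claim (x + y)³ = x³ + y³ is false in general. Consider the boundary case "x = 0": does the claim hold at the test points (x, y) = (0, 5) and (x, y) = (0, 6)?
At (0, 5): LHS = 125, RHS = 125 → equal
At (0, 6): LHS = 216, RHS = 216 → equal

So the claim does hold at both of these boundary points, even though it is not an identity.

Answer: Yes, holds at both test points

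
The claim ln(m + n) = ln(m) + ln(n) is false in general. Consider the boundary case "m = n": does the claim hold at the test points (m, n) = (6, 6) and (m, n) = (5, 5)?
At (6, 6): LHS = ln(12) ≈ 2.485 ≠ RHS = 2·ln(6) ≈ 3.584
At (5, 5): LHS = ln(10) ≈ 2.303 ≠ RHS = 2·ln(5) ≈ 3.219

Answer: No, fails at both test points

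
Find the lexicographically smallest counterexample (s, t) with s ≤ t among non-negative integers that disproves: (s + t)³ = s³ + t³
(s, t) = (1, 1)

Substituting (1, 1) into the claim:
LHS = (1 + 1)³ = 8
RHS = 1³ + 1³ = 2

Since LHS ≠ RHS, this pair disproves the claim, and no lexicographically smaller pair (s ≤ t, non-negative integers) does.

For instance (5, 5) is also a counterexample (LHS = 1000, RHS = 250), but it's lexicographically larger.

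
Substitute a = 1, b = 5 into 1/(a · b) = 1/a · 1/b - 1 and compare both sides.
LHS = 1/(1 · 5) = 1/5
RHS = 1/1 · 1/5 - 1 = -4/5

LHS ≠ RHS, so the equation does not hold here.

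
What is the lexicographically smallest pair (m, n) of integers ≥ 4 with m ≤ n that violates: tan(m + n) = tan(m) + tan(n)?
(m, n) = (4, 4)

Substituting (4, 4) into the claim:
LHS = tan(4 + 4) = tan(8) ≈ -6.8
RHS = tan(4) + tan(4) = 2·tan(4) ≈ 2.316

Since LHS ≠ RHS, this pair disproves the claim, and no lexicographically smaller pair (m ≤ n, integers ≥ 4) does.

For instance (5, 10) is also a counterexample (LHS = tan(15) ≈ -0.856, RHS = tan(5) + tan(10) ≈ -2.732), but it's lexicographically larger.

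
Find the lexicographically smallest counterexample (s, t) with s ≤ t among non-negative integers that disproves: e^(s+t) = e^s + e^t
Substituting (0, 0) into the claim:
LHS = e^(0+0) = 1
RHS = e^0 + e^0 = 2

Since LHS ≠ RHS, this pair disproves the claim, and no lexicographically smaller pair (s ≤ t, non-negative integers) does.

For instance (1, 3) is also a counterexample (LHS = e^4 ≈ 54.6, RHS = e + e^3 ≈ 22.8), but it's lexicographically larger.

Answer: (s, t) = (0, 0)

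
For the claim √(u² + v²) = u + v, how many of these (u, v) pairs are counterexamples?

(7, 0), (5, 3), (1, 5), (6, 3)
Testing each pair:
(7, 0): LHS = 7, RHS = 7 → satisfies claim
(5, 3): LHS = √(34) ≈ 5.831, RHS = 8 → counterexample
(1, 5): LHS = √(26) ≈ 5.099, RHS = 6 → counterexample
(6, 3): LHS = 3·√(5) ≈ 6.708, RHS = 9 → counterexample

That makes 3 counterexamples.

Answer: 3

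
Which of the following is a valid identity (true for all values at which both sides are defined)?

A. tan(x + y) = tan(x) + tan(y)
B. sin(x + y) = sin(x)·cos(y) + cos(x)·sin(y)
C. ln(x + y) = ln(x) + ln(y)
A: fails at (1, 3) — LHS = tan(4) ≈ 1.158, RHS = tan(3) + tan(1) ≈ 1.415.
B: holds — e.g. at (1, 1), both sides equal sin(2) ≈ 0.9093.
C: fails at (2, 5) — LHS = ln(7) ≈ 1.946, RHS = ln(2) + ln(5) ≈ 2.303.

Answer: B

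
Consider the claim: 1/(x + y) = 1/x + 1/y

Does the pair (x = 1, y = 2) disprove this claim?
Yes

Substituting x = 1, y = 2:
LHS = 1/(1 + 2) = 1/3
RHS = 1/1 + 1/2 = 3/2

Since LHS ≠ RHS, this pair disproves the claim.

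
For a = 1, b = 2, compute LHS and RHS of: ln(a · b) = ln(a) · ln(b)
LHS = ln(1 · 2) = ln(2) ≈ 0.6931
RHS = ln(1) · ln(2) = 0

LHS ≠ RHS (they differ by about 0.6931), so the equation does not hold here.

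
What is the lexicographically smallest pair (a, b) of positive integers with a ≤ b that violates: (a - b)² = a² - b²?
At (1, 1): both sides equal 0, so it holds there.

Substituting (1, 2) into the claim:
LHS = (1 - 2)² = 1
RHS = 1² - 2² = -3

Since LHS ≠ RHS, this pair disproves the claim, and no lexicographically smaller pair (a ≤ b, positive integers) does.

For instance (7, 8) is also a counterexample (LHS = 1, RHS = -15), but it's lexicographically larger.

Answer: (a, b) = (1, 2)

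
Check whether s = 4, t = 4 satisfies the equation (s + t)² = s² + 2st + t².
Substituting s = 4, t = 4:

LHS = (4 + 4)² = 64
RHS = 4² + 2·4·4 + 4² = 64

LHS = RHS, so the equation holds at this point.

Answer: Holds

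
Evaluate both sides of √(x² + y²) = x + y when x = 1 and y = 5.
LHS = √(1² + 5²) = √(26) ≈ 5.099
RHS = 1 + 5 = 6

LHS ≠ RHS (they differ by about 0.901), so the equation does not hold here.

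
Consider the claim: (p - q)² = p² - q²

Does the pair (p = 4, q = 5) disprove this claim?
Substituting p = 4, q = 5:
LHS = (4 - 5)² = 1
RHS = 4² - 5² = -9

Since LHS ≠ RHS, this pair disproves the claim.

Answer: Yes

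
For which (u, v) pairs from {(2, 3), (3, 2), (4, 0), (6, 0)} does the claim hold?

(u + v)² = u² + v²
Testing each pair:
(2, 3): LHS = 25, RHS = 13 → fails
(3, 2): LHS = 25, RHS = 13 → fails
(4, 0): LHS = 16, RHS = 16 → holds
(6, 0): LHS = 36, RHS = 36 → holds

2 of 4 pairs satisfy the claim.

Answer: (4, 0), (6, 0)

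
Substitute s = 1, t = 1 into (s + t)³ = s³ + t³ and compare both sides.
LHS = (1 + 1)³ = 8
RHS = 1³ + 1³ = 2

LHS ≠ RHS, so the equation does not hold here.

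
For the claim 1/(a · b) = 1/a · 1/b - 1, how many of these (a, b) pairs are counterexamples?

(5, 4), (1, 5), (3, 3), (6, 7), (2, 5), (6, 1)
6

Testing each pair:
(5, 4): LHS = 1/20, RHS = -19/20 → counterexample
(1, 5): LHS = 1/5, RHS = -4/5 → counterexample
(3, 3): LHS = 1/9, RHS = -8/9 → counterexample
(6, 7): LHS = 1/42, RHS = -41/42 → counterexample
(2, 5): LHS = 1/10, RHS = -9/10 → counterexample
(6, 1): LHS = 1/6, RHS = -5/6 → counterexample

That makes 6 counterexamples.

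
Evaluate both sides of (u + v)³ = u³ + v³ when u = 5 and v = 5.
LHS = (5 + 5)³ = 1000
RHS = 5³ + 5³ = 250

LHS ≠ RHS, so the equation does not hold here.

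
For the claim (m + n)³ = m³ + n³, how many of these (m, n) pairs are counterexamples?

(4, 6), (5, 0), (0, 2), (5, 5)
2

Testing each pair:
(4, 6): LHS = 1000, RHS = 280 → counterexample
(5, 0): LHS = 125, RHS = 125 → satisfies claim
(0, 2): LHS = 8, RHS = 8 → satisfies claim
(5, 5): LHS = 1000, RHS = 250 → counterexample

That makes 2 counterexamples.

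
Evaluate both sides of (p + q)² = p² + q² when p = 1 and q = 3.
LHS = (1 + 3)² = 16
RHS = 1² + 3² = 10

LHS ≠ RHS, so the equation does not hold here.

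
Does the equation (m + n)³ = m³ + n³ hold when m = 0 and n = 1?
Substituting m = 0, n = 1:

LHS = (0 + 1)³ = 1
RHS = 0³ + 1³ = 1

LHS = RHS, so the equation holds at this point.

Answer: Holds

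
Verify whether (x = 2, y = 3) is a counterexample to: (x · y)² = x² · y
Yes

Substituting x = 2, y = 3:
LHS = (2 · 3)² = 36
RHS = 2² · 3 = 12

Since LHS ≠ RHS, this pair disproves the claim.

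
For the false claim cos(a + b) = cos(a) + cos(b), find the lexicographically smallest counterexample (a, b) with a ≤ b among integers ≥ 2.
Substituting (2, 2) into the claim:
LHS = cos(2 + 2) = cos(4) ≈ -0.6536
RHS = cos(2) + cos(2) = 2·cos(2) ≈ -0.8323

Since LHS ≠ RHS, this pair disproves the claim, and no lexicographically smaller pair (a ≤ b, integers ≥ 2) does.

For instance (6, 8) is also a counterexample (LHS = cos(14) ≈ 0.1367, RHS = cos(8) + cos(6) ≈ 0.8147), but it's lexicographically larger.

Answer: (a, b) = (2, 2)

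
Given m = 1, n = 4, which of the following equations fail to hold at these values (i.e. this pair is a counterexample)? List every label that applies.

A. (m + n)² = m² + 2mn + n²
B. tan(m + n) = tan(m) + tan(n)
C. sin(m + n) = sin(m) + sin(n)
B, C

Evaluating each claim at the given values:
A. LHS = 25, RHS = 25 → holds here (LHS = RHS)
B. LHS = tan(5) ≈ -3.381, RHS = tan(4) + tan(1) ≈ 2.715 → fails here (LHS ≠ RHS)
C. LHS = sin(5) ≈ -0.9589, RHS = sin(4) + sin(1) ≈ 0.08467 → fails here (LHS ≠ RHS)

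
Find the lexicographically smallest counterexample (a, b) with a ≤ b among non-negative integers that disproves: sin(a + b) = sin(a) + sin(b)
At (0, 1): both sides equal sin(1) ≈ 0.8415, so it holds there.
At (0, 4): both sides equal sin(4) ≈ -0.7568, so it holds there.

Substituting (1, 1) into the claim:
LHS = sin(1 + 1) = sin(2) ≈ 0.9093
RHS = sin(1) + sin(1) = 2·sin(1) ≈ 1.683

Since LHS ≠ RHS, this pair disproves the claim, and no lexicographically smaller pair (a ≤ b, non-negative integers) does.

For instance (6, 6) is also a counterexample (LHS = sin(12) ≈ -0.5366, RHS = 2·sin(6) ≈ -0.5588), but it's lexicographically larger.

Answer: (a, b) = (1, 1)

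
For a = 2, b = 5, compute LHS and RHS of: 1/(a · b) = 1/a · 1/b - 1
LHS = 1/(2 · 5) = 1/10
RHS = 1/2 · 1/5 - 1 = -9/10

LHS ≠ RHS, so the equation does not hold here.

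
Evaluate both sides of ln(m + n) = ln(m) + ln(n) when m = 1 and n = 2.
LHS = ln(1 + 2) = ln(3) ≈ 1.099
RHS = ln(1) + ln(2) = ln(2) ≈ 0.6931

LHS ≠ RHS (they differ by about 0.4055), so the equation does not hold here.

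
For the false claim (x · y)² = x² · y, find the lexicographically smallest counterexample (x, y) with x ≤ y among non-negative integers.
(x, y) = (1, 2)

At (0, 0): both sides equal 0, so it holds there.
At (0, 4): both sides equal 0, so it holds there.

Substituting (1, 2) into the claim:
LHS = (1 · 2)² = 4
RHS = 1² · 2 = 2

Since LHS ≠ RHS, this pair disproves the claim, and no lexicographically smaller pair (x ≤ y, non-negative integers) does.

For instance (4, 5) is also a counterexample (LHS = 400, RHS = 80), but it's lexicographically larger.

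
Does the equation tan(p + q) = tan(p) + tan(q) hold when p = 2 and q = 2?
Substituting p = 2, q = 2:

LHS = tan(2 + 2) = tan(4) ≈ 1.158
RHS = tan(2) + tan(2) = 2·tan(2) ≈ -4.37

LHS ≠ RHS, so the equation does not hold at this point.

Answer: Fails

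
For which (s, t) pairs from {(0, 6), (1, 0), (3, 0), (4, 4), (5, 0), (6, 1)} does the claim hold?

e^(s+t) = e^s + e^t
Testing each pair:
(0, 6): LHS = e^6 ≈ 403.4, RHS = 1 + e^6 ≈ 404.4 → fails
(1, 0): LHS = e ≈ 2.718, RHS = 1 + e ≈ 3.718 → fails
(3, 0): LHS = e^3 ≈ 20.09, RHS = 1 + e^3 ≈ 21.09 → fails
(4, 4): LHS = e^8 ≈ 2981, RHS = 2·e^4 ≈ 109.2 → fails
(5, 0): LHS = e^5 ≈ 148.4, RHS = 1 + e^5 ≈ 149.4 → fails
(6, 1): LHS = e^7 ≈ 1097, RHS = e + e^6 ≈ 406.1 → fails

No pair satisfies the claim.

Answer: None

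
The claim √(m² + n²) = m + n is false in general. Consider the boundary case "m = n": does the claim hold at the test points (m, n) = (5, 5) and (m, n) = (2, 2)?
At (5, 5): LHS = 5·√(2) ≈ 7.071 ≠ RHS = 10
At (2, 2): LHS = 2·√(2) ≈ 2.828 ≠ RHS = 4

Answer: No, fails at both test points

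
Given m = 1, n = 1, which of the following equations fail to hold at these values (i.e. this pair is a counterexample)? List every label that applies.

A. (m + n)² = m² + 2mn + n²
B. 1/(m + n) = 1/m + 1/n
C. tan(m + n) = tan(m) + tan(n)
B, C

Evaluating each claim at the given values:
A. LHS = 4, RHS = 4 → holds here (LHS = RHS)
B. LHS = 1/2, RHS = 2 → fails here (LHS ≠ RHS)
C. LHS = tan(2) ≈ -2.185, RHS = 2·tan(1) ≈ 3.115 → fails here (LHS ≠ RHS)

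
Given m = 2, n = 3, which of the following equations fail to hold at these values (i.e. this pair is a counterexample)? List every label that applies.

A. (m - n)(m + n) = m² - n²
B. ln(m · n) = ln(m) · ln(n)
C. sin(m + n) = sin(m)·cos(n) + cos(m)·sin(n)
Evaluating each claim at the given values:
A. LHS = -5, RHS = -5 → holds here (LHS = RHS)
B. LHS = ln(6) ≈ 1.792, RHS = ln(2)·ln(3) ≈ 0.7615 → fails here (LHS ≠ RHS)
C. LHS = sin(5) ≈ -0.9589, RHS = sin(2)·cos(3) + sin(3)·cos(2) ≈ -0.9589 → holds here (LHS = RHS)

Answer: B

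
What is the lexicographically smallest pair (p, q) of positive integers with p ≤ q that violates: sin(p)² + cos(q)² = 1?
Substituting (1, 2) into the claim:
LHS = sin(1)² + cos(2)² ≈ 0.8813
RHS = 1

Since LHS ≠ RHS, this pair disproves the claim, and no lexicographically smaller pair (p ≤ q, positive integers) does.

For instance (1, 7) is also a counterexample (LHS = cos(7)² + sin(1)² ≈ 1.276, RHS = 1), but it's lexicographically larger.

Answer: (p, q) = (1, 2)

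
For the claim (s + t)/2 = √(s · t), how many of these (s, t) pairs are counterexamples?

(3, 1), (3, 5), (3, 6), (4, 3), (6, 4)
Testing each pair:
(3, 1): LHS = 2, RHS = √(3) ≈ 1.732 → counterexample
(3, 5): LHS = 4, RHS = √(15) ≈ 3.873 → counterexample
(3, 6): LHS = 9/2, RHS = 3·√(2) ≈ 4.243 → counterexample
(4, 3): LHS = 7/2, RHS = 2·√(3) ≈ 3.464 → counterexample
(6, 4): LHS = 5, RHS = 2·√(6) ≈ 4.899 → counterexample

That makes 5 counterexamples.

Answer: 5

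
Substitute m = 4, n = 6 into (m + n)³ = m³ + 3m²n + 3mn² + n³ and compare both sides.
LHS = (4 + 6)³ = 1000
RHS = 4³ + 3·4²·6 + 3·4·6² + 6³ = 1000

LHS = RHS: the two sides agree.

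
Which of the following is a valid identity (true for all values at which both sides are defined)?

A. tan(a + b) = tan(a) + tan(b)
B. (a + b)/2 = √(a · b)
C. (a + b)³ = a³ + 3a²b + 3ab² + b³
C

A: fails at (1, 3) — LHS = tan(4) ≈ 1.158, RHS = tan(3) + tan(1) ≈ 1.415.
B: fails at (4, 5) — LHS = 9/2, RHS = 2·√(5) ≈ 4.472.
C: holds — e.g. at (2, 4), both sides equal 216.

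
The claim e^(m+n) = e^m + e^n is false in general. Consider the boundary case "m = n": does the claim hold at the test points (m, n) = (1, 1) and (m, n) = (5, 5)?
No, fails at both test points

At (1, 1): LHS = e^2 ≈ 7.389 ≠ RHS = 2·e ≈ 5.437
At (5, 5): LHS = e^10 ≈ 22026.5 ≠ RHS = 2·e^5 ≈ 296.8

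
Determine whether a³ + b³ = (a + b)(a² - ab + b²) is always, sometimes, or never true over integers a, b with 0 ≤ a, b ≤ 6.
Always true

The identity holds for every pair in the range. For instance at (a, b) = (2, 3): both sides equal 35.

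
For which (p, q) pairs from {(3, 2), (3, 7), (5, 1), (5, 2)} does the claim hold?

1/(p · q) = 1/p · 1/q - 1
Testing each pair:
(3, 2): LHS = 1/6, RHS = -5/6 → fails
(3, 7): LHS = 1/21, RHS = -20/21 → fails
(5, 1): LHS = 1/5, RHS = -4/5 → fails
(5, 2): LHS = 1/10, RHS = -9/10 → fails

No pair satisfies the claim.

Answer: None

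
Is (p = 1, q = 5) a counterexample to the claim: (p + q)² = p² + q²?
Yes

Substituting p = 1, q = 5:
LHS = (1 + 5)² = 36
RHS = 1² + 5² = 26

Since LHS ≠ RHS, this pair disproves the claim.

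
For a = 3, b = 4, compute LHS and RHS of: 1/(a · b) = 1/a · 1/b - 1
LHS = 1/(3 · 4) = 1/12
RHS = 1/3 · 1/4 - 1 = -11/12

LHS ≠ RHS, so the equation does not hold here.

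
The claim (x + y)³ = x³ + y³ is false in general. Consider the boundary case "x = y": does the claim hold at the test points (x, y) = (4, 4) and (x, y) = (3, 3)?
No, fails at both test points

At (4, 4): LHS = 512 ≠ RHS = 128
At (3, 3): LHS = 216 ≠ RHS = 54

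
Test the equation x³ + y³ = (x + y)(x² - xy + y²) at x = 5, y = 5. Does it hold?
Holds

Substituting x = 5, y = 5:

LHS = 5³ + 5³ = 250
RHS = (5 + 5)(5² - 5·5 + 5²) = 250

LHS = RHS, so the equation holds at this point.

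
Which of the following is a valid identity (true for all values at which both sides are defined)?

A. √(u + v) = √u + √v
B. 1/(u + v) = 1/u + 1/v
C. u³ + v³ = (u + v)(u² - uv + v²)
C

A: fails at (1, 3) — LHS = 2, RHS = 1 + √(3) ≈ 2.732.
B: fails at (2, 2) — LHS = 1/4, RHS = 1.
C: holds — e.g. at (1, 2), both sides equal 9.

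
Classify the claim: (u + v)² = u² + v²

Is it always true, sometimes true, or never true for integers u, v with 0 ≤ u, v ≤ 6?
Sometimes true

It holds at (u, v) = (2, 0) (both sides equal 4), but fails at (u, v) = (4, 2) (LHS = 36, RHS = 20).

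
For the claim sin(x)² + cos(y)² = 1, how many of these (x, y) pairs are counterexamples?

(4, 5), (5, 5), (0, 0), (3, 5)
Testing each pair:
(4, 5): LHS = cos(5)² + sin(4)² ≈ 0.6532, RHS = 1 → counterexample
(5, 5): LHS = cos(5)² + sin(5)² = 1, RHS = 1 → satisfies claim
(0, 0): LHS = 1, RHS = 1 → satisfies claim
(3, 5): LHS = sin(3)² + cos(5)² ≈ 0.1004, RHS = 1 → counterexample

That makes 2 counterexamples.

Answer: 2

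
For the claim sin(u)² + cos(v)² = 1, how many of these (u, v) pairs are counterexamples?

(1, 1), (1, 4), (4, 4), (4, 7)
Testing each pair:
(1, 1): LHS = cos(1)² + sin(1)² = 1, RHS = 1 → satisfies claim
(1, 4): LHS = cos(4)² + sin(1)² ≈ 1.135, RHS = 1 → counterexample
(4, 4): LHS = cos(4)² + sin(4)² = 1, RHS = 1 → satisfies claim
(4, 7): LHS = cos(7)² + sin(4)² ≈ 1.141, RHS = 1 → counterexample

That makes 2 counterexamples.

Answer: 2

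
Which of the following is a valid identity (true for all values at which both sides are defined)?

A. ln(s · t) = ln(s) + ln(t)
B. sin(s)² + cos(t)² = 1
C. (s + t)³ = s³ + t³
A: holds — e.g. at (1, 3), both sides equal ln(3) ≈ 1.099.
B: fails at (1, 4) — LHS = cos(4)² + sin(1)² ≈ 1.135, RHS = 1.
C: fails at (1, 2) — LHS = 27, RHS = 9.

Answer: A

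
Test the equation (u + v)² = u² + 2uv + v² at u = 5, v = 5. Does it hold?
Holds

Substituting u = 5, v = 5:

LHS = (5 + 5)² = 100
RHS = 5² + 2·5·5 + 5² = 100

LHS = RHS, so the equation holds at this point.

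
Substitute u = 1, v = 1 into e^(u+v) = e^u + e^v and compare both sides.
LHS = e^(1+1) = e^2 ≈ 7.389
RHS = e^1 + e^1 = 2·e ≈ 5.437

LHS ≠ RHS (they differ by about 1.952), so the equation does not hold here.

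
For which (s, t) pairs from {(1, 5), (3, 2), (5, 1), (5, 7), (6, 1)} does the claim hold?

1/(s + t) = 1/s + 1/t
None

Testing each pair:
(1, 5): LHS = 1/6, RHS = 6/5 → fails
(3, 2): LHS = 1/5, RHS = 5/6 → fails
(5, 1): LHS = 1/6, RHS = 6/5 → fails
(5, 7): LHS = 1/12, RHS = 12/35 → fails
(6, 1): LHS = 1/7, RHS = 7/6 → fails

No pair satisfies the claim.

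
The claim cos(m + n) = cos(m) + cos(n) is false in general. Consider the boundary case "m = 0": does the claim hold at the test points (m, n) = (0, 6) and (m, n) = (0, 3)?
At (0, 6): LHS = cos(6) ≈ 0.9602 ≠ RHS = cos(6) + 1 ≈ 1.96
At (0, 3): LHS = cos(3) ≈ -0.99 ≠ RHS = cos(3) + 1 ≈ 0.01001

Answer: No, fails at both test points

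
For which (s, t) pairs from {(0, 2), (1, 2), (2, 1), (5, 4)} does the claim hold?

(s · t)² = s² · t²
All pairs

Testing each pair:
(0, 2): LHS = 0, RHS = 0 → holds
(1, 2): LHS = 4, RHS = 4 → holds
(2, 1): LHS = 4, RHS = 4 → holds
(5, 4): LHS = 400, RHS = 400 → holds

Every pair satisfies the claim.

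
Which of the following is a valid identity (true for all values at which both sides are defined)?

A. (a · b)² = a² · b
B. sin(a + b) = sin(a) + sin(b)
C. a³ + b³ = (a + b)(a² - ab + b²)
C

A: fails at (5, 5) — LHS = 625, RHS = 125.
B: fails at (2, 5) — LHS = sin(7) ≈ 0.657, RHS = sin(5) + sin(2) ≈ -0.04963.
C: holds — e.g. at (6, 7), both sides equal 559.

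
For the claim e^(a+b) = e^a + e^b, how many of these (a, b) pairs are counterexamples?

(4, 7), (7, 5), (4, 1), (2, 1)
4

Testing each pair:
(4, 7): LHS = e^11 ≈ 59874.1, RHS = e^4 + e^7 ≈ 1151 → counterexample
(7, 5): LHS = e^12 ≈ 162754.8, RHS = e^5 + e^7 ≈ 1245 → counterexample
(4, 1): LHS = e^5 ≈ 148.4, RHS = e + e^4 ≈ 57.32 → counterexample
(2, 1): LHS = e^3 ≈ 20.09, RHS = e + e^2 ≈ 10.11 → counterexample

That makes 4 counterexamples.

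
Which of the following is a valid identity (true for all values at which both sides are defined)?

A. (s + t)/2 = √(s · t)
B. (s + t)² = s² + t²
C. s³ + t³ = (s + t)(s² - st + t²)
C

A: fails at (1, 4) — LHS = 5/2, RHS = 2.
B: fails at (1, 2) — LHS = 9, RHS = 5.
C: holds — e.g. at (2, 2), both sides equal 16.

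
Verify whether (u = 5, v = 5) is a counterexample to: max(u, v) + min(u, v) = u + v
Substituting u = 5, v = 5:
LHS = max(5, 5) + min(5, 5) = 10
RHS = 5 + 5 = 10

The sides agree, so this pair does not disprove the claim.

Answer: No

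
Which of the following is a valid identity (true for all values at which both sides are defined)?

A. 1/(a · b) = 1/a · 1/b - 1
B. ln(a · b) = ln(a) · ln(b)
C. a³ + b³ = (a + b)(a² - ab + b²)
C

A: fails at (2, 3) — LHS = 1/6, RHS = -5/6.
B: fails at (6, 7) — LHS = ln(42) ≈ 3.738, RHS = ln(6)·ln(7) ≈ 3.487.
C: holds — e.g. at (2, 3), both sides equal 35.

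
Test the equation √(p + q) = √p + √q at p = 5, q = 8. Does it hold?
Fails

Substituting p = 5, q = 8:

LHS = √(5 + 8) = √(13) ≈ 3.606
RHS = √5 + √8 = √(5) + 2·√(2) ≈ 5.064

LHS ≠ RHS, so the equation does not hold at this point.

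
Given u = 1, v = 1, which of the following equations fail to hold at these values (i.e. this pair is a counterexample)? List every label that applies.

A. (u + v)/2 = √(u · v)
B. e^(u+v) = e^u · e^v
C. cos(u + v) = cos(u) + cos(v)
Evaluating each claim at the given values:
A. LHS = 1, RHS = 1 → holds here (LHS = RHS)
B. LHS = e^2 ≈ 7.389, RHS = e^2 ≈ 7.389 → holds here (LHS = RHS)
C. LHS = cos(2) ≈ -0.4161, RHS = 2·cos(1) ≈ 1.081 → fails here (LHS ≠ RHS)

Answer: C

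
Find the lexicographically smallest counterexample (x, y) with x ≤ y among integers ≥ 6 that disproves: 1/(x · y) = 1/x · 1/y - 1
(x, y) = (6, 6)

Substituting (6, 6) into the claim:
LHS = 1/(6 · 6) = 1/36
RHS = 1/6 · 1/6 - 1 = -35/36

Since LHS ≠ RHS, this pair disproves the claim, and no lexicographically smaller pair (x ≤ y, integers ≥ 6) does.

For instance (11, 13) is also a counterexample (LHS = 1/143, RHS = -142/143), but it's lexicographically larger.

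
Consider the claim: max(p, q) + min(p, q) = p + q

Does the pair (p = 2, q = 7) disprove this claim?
Substituting p = 2, q = 7:
LHS = max(2, 7) + min(2, 7) = 9
RHS = 2 + 7 = 9

The sides agree, so this pair does not disprove the claim.

Answer: No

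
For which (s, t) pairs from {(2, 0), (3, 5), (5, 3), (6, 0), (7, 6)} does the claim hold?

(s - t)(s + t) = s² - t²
Testing each pair:
(2, 0): LHS = 4, RHS = 4 → holds
(3, 5): LHS = -16, RHS = -16 → holds
(5, 3): LHS = 16, RHS = 16 → holds
(6, 0): LHS = 36, RHS = 36 → holds
(7, 6): LHS = 13, RHS = 13 → holds

Every pair satisfies the claim.

Answer: All pairs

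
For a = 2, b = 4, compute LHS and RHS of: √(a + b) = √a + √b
LHS = √(2 + 4) = √(6) ≈ 2.449
RHS = √2 + √4 = √(2) + 2 ≈ 3.414

LHS ≠ RHS (they differ by about 0.9647), so the equation does not hold here.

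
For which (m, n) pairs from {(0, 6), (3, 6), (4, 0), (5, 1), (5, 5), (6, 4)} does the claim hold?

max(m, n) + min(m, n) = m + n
All pairs

Testing each pair:
(0, 6): LHS = 6, RHS = 6 → holds
(3, 6): LHS = 9, RHS = 9 → holds
(4, 0): LHS = 4, RHS = 4 → holds
(5, 1): LHS = 6, RHS = 6 → holds
(5, 5): LHS = 10, RHS = 10 → holds
(6, 4): LHS = 10, RHS = 10 → holds

Every pair satisfies the claim.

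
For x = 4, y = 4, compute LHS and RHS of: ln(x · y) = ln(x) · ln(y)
LHS = ln(4 · 4) = ln(16) ≈ 2.773
RHS = ln(4) · ln(4) = ln(4)² ≈ 1.922

LHS ≠ RHS (they differ by about 0.8508), so the equation does not hold here.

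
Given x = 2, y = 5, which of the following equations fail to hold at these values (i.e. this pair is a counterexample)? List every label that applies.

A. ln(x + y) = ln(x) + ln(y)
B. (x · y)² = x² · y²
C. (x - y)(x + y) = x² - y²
A

Evaluating each claim at the given values:
A. LHS = ln(7) ≈ 1.946, RHS = ln(2) + ln(5) ≈ 2.303 → fails here (LHS ≠ RHS)
B. LHS = 100, RHS = 100 → holds here (LHS = RHS)
C. LHS = -21, RHS = -21 → holds here (LHS = RHS)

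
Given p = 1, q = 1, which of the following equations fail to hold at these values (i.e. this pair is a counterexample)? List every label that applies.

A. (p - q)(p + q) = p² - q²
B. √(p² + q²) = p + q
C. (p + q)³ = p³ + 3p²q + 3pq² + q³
Evaluating each claim at the given values:
A. LHS = 0, RHS = 0 → holds here (LHS = RHS)
B. LHS = √(2) ≈ 1.414, RHS = 2 → fails here (LHS ≠ RHS)
C. LHS = 8, RHS = 8 → holds here (LHS = RHS)

Answer: B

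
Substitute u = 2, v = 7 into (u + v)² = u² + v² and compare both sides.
LHS = (2 + 7)² = 81
RHS = 2² + 7² = 53

LHS ≠ RHS, so the equation does not hold here.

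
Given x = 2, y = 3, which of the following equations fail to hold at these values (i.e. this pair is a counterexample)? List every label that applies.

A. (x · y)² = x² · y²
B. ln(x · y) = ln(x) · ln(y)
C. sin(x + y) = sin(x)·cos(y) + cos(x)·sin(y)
Evaluating each claim at the given values:
A. LHS = 36, RHS = 36 → holds here (LHS = RHS)
B. LHS = ln(6) ≈ 1.792, RHS = ln(2)·ln(3) ≈ 0.7615 → fails here (LHS ≠ RHS)
C. LHS = sin(5) ≈ -0.9589, RHS = sin(2)·cos(3) + sin(3)·cos(2) ≈ -0.9589 → holds here (LHS = RHS)

Answer: B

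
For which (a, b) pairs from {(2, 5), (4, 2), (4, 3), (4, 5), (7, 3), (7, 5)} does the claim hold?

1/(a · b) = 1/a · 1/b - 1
None

Testing each pair:
(2, 5): LHS = 1/10, RHS = -9/10 → fails
(4, 2): LHS = 1/8, RHS = -7/8 → fails
(4, 3): LHS = 1/12, RHS = -11/12 → fails
(4, 5): LHS = 1/20, RHS = -19/20 → fails
(7, 3): LHS = 1/21, RHS = -20/21 → fails
(7, 5): LHS = 1/35, RHS = -34/35 → fails

No pair satisfies the claim.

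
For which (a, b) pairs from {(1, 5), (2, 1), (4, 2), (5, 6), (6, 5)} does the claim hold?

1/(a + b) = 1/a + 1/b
None

Testing each pair:
(1, 5): LHS = 1/6, RHS = 6/5 → fails
(2, 1): LHS = 1/3, RHS = 3/2 → fails
(4, 2): LHS = 1/6, RHS = 3/4 → fails
(5, 6): LHS = 1/11, RHS = 11/30 → fails
(6, 5): LHS = 1/11, RHS = 11/30 → fails

No pair satisfies the claim.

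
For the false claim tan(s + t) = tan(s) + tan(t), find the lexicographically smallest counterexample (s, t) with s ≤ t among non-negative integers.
(s, t) = (1, 1)

Substituting (1, 1) into the claim:
LHS = tan(1 + 1) = tan(2) ≈ -2.185
RHS = tan(1) + tan(1) = 2·tan(1) ≈ 3.115

Since LHS ≠ RHS, this pair disproves the claim, and no lexicographically smaller pair (s ≤ t, non-negative integers) does.

For instance (2, 7) is also a counterexample (LHS = tan(9) ≈ -0.4523, RHS = tan(2) + tan(7) ≈ -1.314), but it's lexicographically larger.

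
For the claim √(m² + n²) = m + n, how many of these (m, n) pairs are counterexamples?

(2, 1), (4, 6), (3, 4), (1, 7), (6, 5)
Testing each pair:
(2, 1): LHS = √(5) ≈ 2.236, RHS = 3 → counterexample
(4, 6): LHS = 2·√(13) ≈ 7.211, RHS = 10 → counterexample
(3, 4): LHS = 5, RHS = 7 → counterexample
(1, 7): LHS = 5·√(2) ≈ 7.071, RHS = 8 → counterexample
(6, 5): LHS = √(61) ≈ 7.81, RHS = 11 → counterexample

That makes 5 counterexamples.

Answer: 5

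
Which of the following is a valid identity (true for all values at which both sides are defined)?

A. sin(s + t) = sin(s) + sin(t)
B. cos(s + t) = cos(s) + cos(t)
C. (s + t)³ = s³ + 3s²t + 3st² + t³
C

A: fails at (6, 7) — LHS = sin(13) ≈ 0.4202, RHS = sin(6) + sin(7) ≈ 0.3776.
B: fails at (5, 8) — LHS = cos(13) ≈ 0.9074, RHS = cos(8) + cos(5) ≈ 0.1382.
C: holds — e.g. at (0, 1), both sides equal 1.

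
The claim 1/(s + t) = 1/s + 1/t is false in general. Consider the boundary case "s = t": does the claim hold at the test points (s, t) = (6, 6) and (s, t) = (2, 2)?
No, fails at both test points

At (6, 6): LHS = 1/12 ≠ RHS = 1/3
At (2, 2): LHS = 1/4 ≠ RHS = 1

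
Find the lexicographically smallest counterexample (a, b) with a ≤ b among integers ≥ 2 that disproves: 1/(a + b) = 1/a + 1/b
(a, b) = (2, 2)

Substituting (2, 2) into the claim:
LHS = 1/(2 + 2) = 1/4
RHS = 1/2 + 1/2 = 1

Since LHS ≠ RHS, this pair disproves the claim, and no lexicographically smaller pair (a ≤ b, integers ≥ 2) does.

For instance (5, 9) is also a counterexample (LHS = 1/14, RHS = 14/45), but it's lexicographically larger.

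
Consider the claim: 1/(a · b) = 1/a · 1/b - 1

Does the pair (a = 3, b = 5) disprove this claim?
Substituting a = 3, b = 5:
LHS = 1/(3 · 5) = 1/15
RHS = 1/3 · 1/5 - 1 = -14/15

Since LHS ≠ RHS, this pair disproves the claim.

Answer: Yes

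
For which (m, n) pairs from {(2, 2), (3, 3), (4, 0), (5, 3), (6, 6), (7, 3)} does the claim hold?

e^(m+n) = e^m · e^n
All pairs

Testing each pair:
(2, 2): LHS = e^4 ≈ 54.6, RHS = e^4 ≈ 54.6 → holds
(3, 3): LHS = e^6 ≈ 403.4, RHS = e^6 ≈ 403.4 → holds
(4, 0): LHS = e^4 ≈ 54.6, RHS = e^4 ≈ 54.6 → holds
(5, 3): LHS = e^8 ≈ 2981, RHS = e^8 ≈ 2981 → holds
(6, 6): LHS = e^12 ≈ 162754.8, RHS = e^12 ≈ 162754.8 → holds
(7, 3): LHS = e^10 ≈ 22026.5, RHS = e^10 ≈ 22026.5 → holds

Every pair satisfies the claim.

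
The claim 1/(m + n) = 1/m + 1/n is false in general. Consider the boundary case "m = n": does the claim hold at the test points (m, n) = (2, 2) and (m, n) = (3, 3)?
At (2, 2): LHS = 1/4 ≠ RHS = 1
At (3, 3): LHS = 1/6 ≠ RHS = 2/3

Answer: No, fails at both test points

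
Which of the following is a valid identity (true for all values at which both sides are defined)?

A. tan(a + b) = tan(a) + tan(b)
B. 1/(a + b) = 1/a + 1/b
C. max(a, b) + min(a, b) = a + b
A: fails at (2, 3) — LHS = tan(5) ≈ -3.381, RHS = tan(2) + tan(3) ≈ -2.328.
B: fails at (2, 2) — LHS = 1/4, RHS = 1.
C: holds — e.g. at (5, 5), both sides equal 10.

Answer: C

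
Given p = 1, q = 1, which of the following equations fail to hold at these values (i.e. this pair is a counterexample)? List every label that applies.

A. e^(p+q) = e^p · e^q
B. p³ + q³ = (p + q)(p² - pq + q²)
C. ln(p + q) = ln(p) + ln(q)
Evaluating each claim at the given values:
A. LHS = e^2 ≈ 7.389, RHS = e^2 ≈ 7.389 → holds here (LHS = RHS)
B. LHS = 2, RHS = 2 → holds here (LHS = RHS)
C. LHS = ln(2) ≈ 0.6931, RHS = 0 → fails here (LHS ≠ RHS)

Answer: C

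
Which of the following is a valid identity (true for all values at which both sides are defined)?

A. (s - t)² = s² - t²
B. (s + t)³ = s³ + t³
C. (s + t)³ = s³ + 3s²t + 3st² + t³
C

A: fails at (1, 4) — LHS = 9, RHS = -15.
B: fails at (1, 2) — LHS = 27, RHS = 9.
C: holds — e.g. at (5, 8), both sides equal 2197.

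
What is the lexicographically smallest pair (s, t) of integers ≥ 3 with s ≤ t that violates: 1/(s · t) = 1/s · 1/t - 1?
Substituting (3, 3) into the claim:
LHS = 1/(3 · 3) = 1/9
RHS = 1/3 · 1/3 - 1 = -8/9

Since LHS ≠ RHS, this pair disproves the claim, and no lexicographically smaller pair (s ≤ t, integers ≥ 3) does.

For instance (5, 6) is also a counterexample (LHS = 1/30, RHS = -29/30), but it's lexicographically larger.

Answer: (s, t) = (3, 3)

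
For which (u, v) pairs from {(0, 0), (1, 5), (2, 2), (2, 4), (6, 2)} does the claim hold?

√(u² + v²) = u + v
Testing each pair:
(0, 0): LHS = 0, RHS = 0 → holds
(1, 5): LHS = √(26) ≈ 5.099, RHS = 6 → fails
(2, 2): LHS = 2·√(2) ≈ 2.828, RHS = 4 → fails
(2, 4): LHS = 2·√(5) ≈ 4.472, RHS = 6 → fails
(6, 2): LHS = 2·√(10) ≈ 6.325, RHS = 8 → fails

1 of 5 pairs satisfies the claim.

Answer: (0, 0)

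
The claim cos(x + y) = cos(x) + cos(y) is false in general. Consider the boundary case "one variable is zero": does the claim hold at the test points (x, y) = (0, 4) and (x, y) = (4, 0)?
At (0, 4): LHS = cos(4) ≈ -0.6536 ≠ RHS = cos(4) + 1 ≈ 0.3464
At (4, 0): LHS = cos(4) ≈ -0.6536 ≠ RHS = cos(4) + 1 ≈ 0.3464

Answer: No, fails at both test points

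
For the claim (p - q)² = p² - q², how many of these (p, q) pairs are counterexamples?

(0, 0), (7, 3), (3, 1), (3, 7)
3

Testing each pair:
(0, 0): LHS = 0, RHS = 0 → satisfies claim
(7, 3): LHS = 16, RHS = 40 → counterexample
(3, 1): LHS = 4, RHS = 8 → counterexample
(3, 7): LHS = 16, RHS = -40 → counterexample

That makes 3 counterexamples.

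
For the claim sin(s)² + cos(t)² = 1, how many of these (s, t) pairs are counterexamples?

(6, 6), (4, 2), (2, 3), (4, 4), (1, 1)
2

Testing each pair:
(6, 6): LHS = sin(6)² + cos(6)² = 1, RHS = 1 → satisfies claim
(4, 2): LHS = cos(2)² + sin(4)² ≈ 0.7459, RHS = 1 → counterexample
(2, 3): LHS = sin(2)² + cos(3)² ≈ 1.807, RHS = 1 → counterexample
(4, 4): LHS = cos(4)² + sin(4)² = 1, RHS = 1 → satisfies claim
(1, 1): LHS = cos(1)² + sin(1)² = 1, RHS = 1 → satisfies claim

That makes 2 counterexamples.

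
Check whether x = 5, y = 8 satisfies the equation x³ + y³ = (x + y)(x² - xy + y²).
Substituting x = 5, y = 8:

LHS = 5³ + 8³ = 637
RHS = (5 + 8)(5² - 5·8 + 8²) = 637

LHS = RHS, so the equation holds at this point.

Answer: Holds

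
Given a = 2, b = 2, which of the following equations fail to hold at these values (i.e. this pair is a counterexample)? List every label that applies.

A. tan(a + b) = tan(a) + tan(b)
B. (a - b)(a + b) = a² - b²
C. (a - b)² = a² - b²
A

Evaluating each claim at the given values:
A. LHS = tan(4) ≈ 1.158, RHS = 2·tan(2) ≈ -4.37 → fails here (LHS ≠ RHS)
B. LHS = 0, RHS = 0 → holds here (LHS = RHS)
C. LHS = 0, RHS = 0 → holds here (LHS = RHS)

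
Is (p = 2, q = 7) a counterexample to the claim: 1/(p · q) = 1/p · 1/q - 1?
Yes

Substituting p = 2, q = 7:
LHS = 1/(2 · 7) = 1/14
RHS = 1/2 · 1/7 - 1 = -13/14

Since LHS ≠ RHS, this pair disproves the claim.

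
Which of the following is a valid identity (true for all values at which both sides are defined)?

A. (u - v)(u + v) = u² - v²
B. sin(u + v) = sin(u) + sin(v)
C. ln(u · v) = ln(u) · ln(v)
A: holds — e.g. at (3, 7), both sides equal -40.
B: fails at (1, 4) — LHS = sin(5) ≈ -0.9589, RHS = sin(4) + sin(1) ≈ 0.08467.
C: fails at (2, 7) — LHS = ln(14) ≈ 2.639, RHS = ln(2)·ln(7) ≈ 1.349.

Answer: A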